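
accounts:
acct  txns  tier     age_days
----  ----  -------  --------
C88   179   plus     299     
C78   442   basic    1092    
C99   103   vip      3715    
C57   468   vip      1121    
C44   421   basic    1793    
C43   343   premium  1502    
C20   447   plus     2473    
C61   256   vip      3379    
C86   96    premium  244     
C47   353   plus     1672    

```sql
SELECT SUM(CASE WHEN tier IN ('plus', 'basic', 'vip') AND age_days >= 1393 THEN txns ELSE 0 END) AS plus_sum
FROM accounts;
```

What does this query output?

1580

acct=C88: ✗
acct=C78: ✗
acct=C99: ✓ → 103
acct=C57: ✗
acct=C44: ✓ → 421
acct=C43: ✗
acct=C20: ✓ → 447
acct=C61: ✓ → 256
acct=C86: ✗
acct=C47: ✓ → 353
plus_sum = 103 + 421 + 447 + 256 + 353 = 1580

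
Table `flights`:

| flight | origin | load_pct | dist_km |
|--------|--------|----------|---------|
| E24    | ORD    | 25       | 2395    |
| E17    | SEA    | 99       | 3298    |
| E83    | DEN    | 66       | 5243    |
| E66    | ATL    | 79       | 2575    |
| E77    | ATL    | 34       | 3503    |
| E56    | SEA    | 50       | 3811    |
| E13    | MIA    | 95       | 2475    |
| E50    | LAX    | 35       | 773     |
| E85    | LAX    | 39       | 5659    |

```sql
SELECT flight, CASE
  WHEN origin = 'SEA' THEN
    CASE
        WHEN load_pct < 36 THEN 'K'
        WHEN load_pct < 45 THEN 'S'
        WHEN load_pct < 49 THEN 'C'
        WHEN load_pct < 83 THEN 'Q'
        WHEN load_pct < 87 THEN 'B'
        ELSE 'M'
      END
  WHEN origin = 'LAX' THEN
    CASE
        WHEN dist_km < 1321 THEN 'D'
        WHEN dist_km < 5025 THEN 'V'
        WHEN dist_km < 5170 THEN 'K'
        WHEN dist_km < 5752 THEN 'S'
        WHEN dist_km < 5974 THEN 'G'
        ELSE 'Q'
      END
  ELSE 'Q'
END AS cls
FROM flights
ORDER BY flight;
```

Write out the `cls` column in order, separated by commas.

Q, M, Q, D, Q, Q, Q, Q, S

flight=E13: origin='MIA' → outer ELSE → Q
flight=E17: origin='SEA' → inner[ELSE] → M
flight=E24: origin='ORD' → outer ELSE → Q
flight=E50: origin='LAX' → inner[dist_km < 1321] → D
flight=E56: origin='SEA' → inner[load_pct < 83] → Q
flight=E66: origin='ATL' → outer ELSE → Q
flight=E77: origin='ATL' → outer ELSE → Q
flight=E83: origin='DEN' → outer ELSE → Q
flight=E85: origin='LAX' → inner[dist_km < 5752] → S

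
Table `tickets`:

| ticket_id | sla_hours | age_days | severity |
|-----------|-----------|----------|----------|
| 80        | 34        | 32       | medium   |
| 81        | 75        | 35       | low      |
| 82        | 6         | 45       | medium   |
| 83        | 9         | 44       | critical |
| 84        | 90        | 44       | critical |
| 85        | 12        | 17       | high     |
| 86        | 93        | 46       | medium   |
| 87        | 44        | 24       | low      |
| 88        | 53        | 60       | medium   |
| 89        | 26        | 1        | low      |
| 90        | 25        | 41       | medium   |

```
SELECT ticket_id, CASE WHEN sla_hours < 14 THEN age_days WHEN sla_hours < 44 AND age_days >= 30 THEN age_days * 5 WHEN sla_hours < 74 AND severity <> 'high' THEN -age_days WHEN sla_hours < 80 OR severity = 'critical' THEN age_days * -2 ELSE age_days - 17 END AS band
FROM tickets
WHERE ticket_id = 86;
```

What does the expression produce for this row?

29

ticket_id = 86: sla_hours=93, age_days=46, severity=medium.
sla_hours < 14 → false
sla_hours < 44 AND age_days >= 30 → false
sla_hours < 74 AND severity <> 'high' → false
sla_hours < 80 OR severity = 'critical' → false
No prior WHEN matched → ELSE → 29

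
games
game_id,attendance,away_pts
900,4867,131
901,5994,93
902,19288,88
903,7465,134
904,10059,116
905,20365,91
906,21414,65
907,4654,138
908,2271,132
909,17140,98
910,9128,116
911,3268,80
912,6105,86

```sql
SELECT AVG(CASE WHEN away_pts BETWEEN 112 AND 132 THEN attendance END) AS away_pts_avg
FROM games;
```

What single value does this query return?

6581.25

game_id=900: ✓ → 4867
game_id=901: ✗
game_id=902: ✗
game_id=903: ✗
game_id=904: ✓ → 10059
game_id=905: ✗
game_id=906: ✗
game_id=907: ✗
game_id=908: ✓ → 2271
game_id=909: ✗
game_id=910: ✓ → 9128
game_id=911: ✗
game_id=912: ✗
away_pts_avg = (4867 + 10059 + 2271 + 9128) / 4 = 6581.25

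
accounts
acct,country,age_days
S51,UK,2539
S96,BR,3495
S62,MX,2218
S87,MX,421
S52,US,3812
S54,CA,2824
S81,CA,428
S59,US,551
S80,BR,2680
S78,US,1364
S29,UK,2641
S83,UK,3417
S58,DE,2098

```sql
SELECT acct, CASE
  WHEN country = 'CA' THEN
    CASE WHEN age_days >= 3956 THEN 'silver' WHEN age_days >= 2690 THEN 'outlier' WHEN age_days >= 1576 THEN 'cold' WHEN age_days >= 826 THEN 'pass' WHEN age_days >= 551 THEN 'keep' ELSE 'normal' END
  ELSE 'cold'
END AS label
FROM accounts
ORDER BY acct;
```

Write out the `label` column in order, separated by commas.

acct=S29: country='UK' → outer ELSE → cold
acct=S51: country='UK' → outer ELSE → cold
acct=S52: country='US' → outer ELSE → cold
acct=S54: country='CA' → inner[age_days >= 2690] → outlier
acct=S58: country='DE' → outer ELSE → cold
acct=S59: country='US' → outer ELSE → cold
acct=S62: country='MX' → outer ELSE → cold
acct=S78: country='US' → outer ELSE → cold
acct=S80: country='BR' → outer ELSE → cold
acct=S81: country='CA' → inner[ELSE] → normal
acct=S83: country='UK' → outer ELSE → cold
acct=S87: country='MX' → outer ELSE → cold
acct=S96: country='BR' → outer ELSE → cold

cold, cold, cold, outlier, cold, cold, cold, cold, cold, normal, cold, cold, cold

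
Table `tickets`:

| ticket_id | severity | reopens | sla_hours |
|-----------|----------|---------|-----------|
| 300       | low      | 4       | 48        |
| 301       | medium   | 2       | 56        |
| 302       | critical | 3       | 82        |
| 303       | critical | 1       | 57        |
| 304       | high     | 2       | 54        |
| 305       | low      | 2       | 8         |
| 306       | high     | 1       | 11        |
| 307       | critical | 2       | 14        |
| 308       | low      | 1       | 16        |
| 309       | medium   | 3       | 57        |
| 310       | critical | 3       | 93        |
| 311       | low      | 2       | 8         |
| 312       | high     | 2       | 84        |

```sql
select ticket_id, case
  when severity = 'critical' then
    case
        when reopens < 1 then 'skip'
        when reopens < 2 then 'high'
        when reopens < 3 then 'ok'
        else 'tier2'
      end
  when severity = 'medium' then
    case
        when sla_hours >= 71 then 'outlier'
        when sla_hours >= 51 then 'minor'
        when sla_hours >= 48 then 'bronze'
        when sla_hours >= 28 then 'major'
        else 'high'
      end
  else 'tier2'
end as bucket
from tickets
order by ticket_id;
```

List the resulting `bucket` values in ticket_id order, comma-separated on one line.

tier2, minor, tier2, high, tier2, tier2, tier2, ok, tier2, minor, tier2, tier2, tier2

ticket_id=300: severity='low' → outer ELSE → tier2
ticket_id=301: severity='medium' → inner[sla_hours >= 51] → minor
ticket_id=302: severity='critical' → inner[ELSE] → tier2
ticket_id=303: severity='critical' → inner[reopens < 2] → high
ticket_id=304: severity='high' → outer ELSE → tier2
ticket_id=305: severity='low' → outer ELSE → tier2
ticket_id=306: severity='high' → outer ELSE → tier2
ticket_id=307: severity='critical' → inner[reopens < 3] → ok
ticket_id=308: severity='low' → outer ELSE → tier2
ticket_id=309: severity='medium' → inner[sla_hours >= 51] → minor
ticket_id=310: severity='critical' → inner[ELSE] → tier2
ticket_id=311: severity='low' → outer ELSE → tier2
ticket_id=312: severity='high' → outer ELSE → tier2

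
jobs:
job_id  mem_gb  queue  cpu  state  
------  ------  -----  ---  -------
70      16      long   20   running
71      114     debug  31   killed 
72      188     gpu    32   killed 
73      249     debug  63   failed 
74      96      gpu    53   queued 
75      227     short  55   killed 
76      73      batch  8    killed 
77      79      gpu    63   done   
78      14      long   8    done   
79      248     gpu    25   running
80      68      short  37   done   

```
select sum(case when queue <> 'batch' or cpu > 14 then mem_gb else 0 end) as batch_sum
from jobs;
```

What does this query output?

1299

job_id=70: ✓ → 16
job_id=71: ✓ → 114
job_id=72: ✓ → 188
job_id=73: ✓ → 249
job_id=74: ✓ → 96
job_id=75: ✓ → 227
job_id=76: ✗
job_id=77: ✓ → 79
job_id=78: ✓ → 14
job_id=79: ✓ → 248
job_id=80: ✓ → 68
batch_sum = 16 + 114 + 188 + 249 + 96 + 227 + 79 + 14 + 248 + 68 = 1299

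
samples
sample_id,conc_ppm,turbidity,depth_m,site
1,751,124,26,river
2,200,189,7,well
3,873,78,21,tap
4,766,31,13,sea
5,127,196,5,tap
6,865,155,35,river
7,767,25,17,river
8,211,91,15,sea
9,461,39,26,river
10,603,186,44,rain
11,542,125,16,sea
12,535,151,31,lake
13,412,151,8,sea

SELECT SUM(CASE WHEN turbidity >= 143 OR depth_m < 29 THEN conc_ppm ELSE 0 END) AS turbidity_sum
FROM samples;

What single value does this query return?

7113

sample_id=1: ✓ → 751
sample_id=2: ✓ → 200
sample_id=3: ✓ → 873
sample_id=4: ✓ → 766
sample_id=5: ✓ → 127
sample_id=6: ✓ → 865
sample_id=7: ✓ → 767
sample_id=8: ✓ → 211
sample_id=9: ✓ → 461
sample_id=10: ✓ → 603
sample_id=11: ✓ → 542
sample_id=12: ✓ → 535
sample_id=13: ✓ → 412
turbidity_sum = 751 + 200 + 873 + 766 + 127 + 865 + 767 + 211 + 461 + 603 + 542 + 535 + 412 = 7113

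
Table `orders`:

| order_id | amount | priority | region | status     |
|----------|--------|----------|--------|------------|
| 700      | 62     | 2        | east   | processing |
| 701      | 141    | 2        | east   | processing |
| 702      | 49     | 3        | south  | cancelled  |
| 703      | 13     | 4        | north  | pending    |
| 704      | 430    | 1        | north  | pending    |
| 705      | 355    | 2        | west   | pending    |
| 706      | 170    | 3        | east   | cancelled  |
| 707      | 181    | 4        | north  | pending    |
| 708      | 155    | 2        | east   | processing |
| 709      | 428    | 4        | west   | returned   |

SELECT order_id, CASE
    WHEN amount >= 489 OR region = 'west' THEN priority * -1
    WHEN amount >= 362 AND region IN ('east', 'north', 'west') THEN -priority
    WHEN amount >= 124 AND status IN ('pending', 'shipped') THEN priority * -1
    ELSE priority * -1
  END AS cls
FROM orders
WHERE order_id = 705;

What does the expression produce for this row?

-2

order_id = 705: amount=355, priority=2, region=west, status=pending.
amount >= 489 OR region = 'west' → true → -2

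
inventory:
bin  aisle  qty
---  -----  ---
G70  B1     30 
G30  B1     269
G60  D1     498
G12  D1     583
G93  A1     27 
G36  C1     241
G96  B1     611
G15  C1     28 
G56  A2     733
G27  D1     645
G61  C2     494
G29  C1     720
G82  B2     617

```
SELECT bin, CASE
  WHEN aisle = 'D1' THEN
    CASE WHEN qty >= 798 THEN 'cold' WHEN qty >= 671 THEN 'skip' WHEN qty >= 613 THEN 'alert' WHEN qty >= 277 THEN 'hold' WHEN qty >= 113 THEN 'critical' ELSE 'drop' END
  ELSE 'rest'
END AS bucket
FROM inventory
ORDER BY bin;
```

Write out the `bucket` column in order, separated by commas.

bin=G12: aisle='D1' → inner[qty >= 277] → hold
bin=G15: aisle='C1' → outer ELSE → rest
bin=G27: aisle='D1' → inner[qty >= 613] → alert
bin=G29: aisle='C1' → outer ELSE → rest
bin=G30: aisle='B1' → outer ELSE → rest
bin=G36: aisle='C1' → outer ELSE → rest
bin=G56: aisle='A2' → outer ELSE → rest
bin=G60: aisle='D1' → inner[qty >= 277] → hold
bin=G61: aisle='C2' → outer ELSE → rest
bin=G70: aisle='B1' → outer ELSE → rest
bin=G82: aisle='B2' → outer ELSE → rest
bin=G93: aisle='A1' → outer ELSE → rest
bin=G96: aisle='B1' → outer ELSE → rest

hold, rest, alert, rest, rest, rest, rest, hold, rest, rest, rest, rest, rest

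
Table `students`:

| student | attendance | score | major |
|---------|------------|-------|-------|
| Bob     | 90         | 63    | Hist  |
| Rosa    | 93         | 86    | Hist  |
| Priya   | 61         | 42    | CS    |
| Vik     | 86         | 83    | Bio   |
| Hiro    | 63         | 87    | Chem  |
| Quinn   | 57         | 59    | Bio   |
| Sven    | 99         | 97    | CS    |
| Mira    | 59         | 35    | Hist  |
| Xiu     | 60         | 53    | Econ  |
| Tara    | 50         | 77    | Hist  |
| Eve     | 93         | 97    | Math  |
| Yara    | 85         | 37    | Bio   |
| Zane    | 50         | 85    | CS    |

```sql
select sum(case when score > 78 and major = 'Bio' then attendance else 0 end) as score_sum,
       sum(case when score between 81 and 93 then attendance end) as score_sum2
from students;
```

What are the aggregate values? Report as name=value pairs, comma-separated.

[score_sum: score > 78 and major = 'Bio']
student=Bob: ✗
student=Rosa: ✗
student=Priya: ✗
student=Vik: ✓ → 86
student=Hiro: ✗
student=Quinn: ✗
student=Sven: ✗
student=Mira: ✗
student=Xiu: ✗
student=Tara: ✗
student=Eve: ✗
student=Yara: ✗
student=Zane: ✗
score_sum = 86
—
[score_sum2: score between 81 and 93]
student=Bob: ✗
student=Rosa: ✓ → 93
student=Priya: ✗
student=Vik: ✓ → 86
student=Hiro: ✓ → 63
student=Quinn: ✗
student=Sven: ✗
student=Mira: ✗
student=Xiu: ✗
student=Tara: ✗
student=Eve: ✗
student=Yara: ✗
student=Zane: ✓ → 50
score_sum2 = 93 + 86 + 63 + 50 = 292

score_sum=86, score_sum2=292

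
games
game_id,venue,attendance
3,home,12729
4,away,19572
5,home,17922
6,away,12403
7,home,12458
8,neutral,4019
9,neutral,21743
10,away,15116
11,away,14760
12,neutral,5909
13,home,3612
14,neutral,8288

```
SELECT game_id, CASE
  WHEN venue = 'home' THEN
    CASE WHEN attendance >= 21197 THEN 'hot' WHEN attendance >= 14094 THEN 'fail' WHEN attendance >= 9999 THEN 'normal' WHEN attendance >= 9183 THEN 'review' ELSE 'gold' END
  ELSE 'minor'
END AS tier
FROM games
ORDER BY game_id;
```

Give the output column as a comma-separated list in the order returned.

normal, minor, fail, minor, normal, minor, minor, minor, minor, minor, gold, minor

game_id=3: venue='home' → inner[attendance >= 9999] → normal
game_id=4: venue='away' → outer ELSE → minor
game_id=5: venue='home' → inner[attendance >= 14094] → fail
game_id=6: venue='away' → outer ELSE → minor
game_id=7: venue='home' → inner[attendance >= 9999] → normal
game_id=8: venue='neutral' → outer ELSE → minor
game_id=9: venue='neutral' → outer ELSE → minor
game_id=10: venue='away' → outer ELSE → minor
game_id=11: venue='away' → outer ELSE → minor
game_id=12: venue='neutral' → outer ELSE → minor
game_id=13: venue='home' → inner[ELSE] → gold
game_id=14: venue='neutral' → outer ELSE → minor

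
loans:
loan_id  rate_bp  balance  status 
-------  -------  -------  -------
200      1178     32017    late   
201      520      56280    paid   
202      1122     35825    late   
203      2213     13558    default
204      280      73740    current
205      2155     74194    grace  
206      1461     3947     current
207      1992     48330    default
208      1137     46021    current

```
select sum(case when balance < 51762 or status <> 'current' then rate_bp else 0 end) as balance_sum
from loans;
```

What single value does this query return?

11778

loan_id=200: ✓ → 1178
loan_id=201: ✓ → 520
loan_id=202: ✓ → 1122
loan_id=203: ✓ → 2213
loan_id=204: ✗
loan_id=205: ✓ → 2155
loan_id=206: ✓ → 1461
loan_id=207: ✓ → 1992
loan_id=208: ✓ → 1137
balance_sum = 1178 + 520 + 1122 + 2213 + 2155 + 1461 + 1992 + 1137 = 11778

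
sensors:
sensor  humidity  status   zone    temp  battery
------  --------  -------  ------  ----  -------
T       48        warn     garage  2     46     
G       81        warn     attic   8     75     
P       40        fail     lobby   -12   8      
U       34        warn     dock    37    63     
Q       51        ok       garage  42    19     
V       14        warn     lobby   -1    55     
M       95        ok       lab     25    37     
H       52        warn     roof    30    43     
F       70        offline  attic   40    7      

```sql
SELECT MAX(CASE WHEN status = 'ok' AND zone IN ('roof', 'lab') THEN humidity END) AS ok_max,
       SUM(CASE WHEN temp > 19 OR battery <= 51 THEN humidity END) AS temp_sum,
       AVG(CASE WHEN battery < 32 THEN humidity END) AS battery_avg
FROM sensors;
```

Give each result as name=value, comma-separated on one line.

[ok_max: status = 'ok' AND zone IN ('roof', 'lab')]
sensor=T: ✗
sensor=G: ✗
sensor=P: ✗
sensor=U: ✗
sensor=Q: ✗
sensor=V: ✗
sensor=M: ✓ → 95
sensor=H: ✗
sensor=F: ✗
ok_max = MAX(95) = 95
—
[temp_sum: temp > 19 OR battery <= 51]
sensor=T: ✓ → 48
sensor=G: ✗
sensor=P: ✓ → 40
sensor=U: ✓ → 34
sensor=Q: ✓ → 51
sensor=V: ✗
sensor=M: ✓ → 95
sensor=H: ✓ → 52
sensor=F: ✓ → 70
temp_sum = 48 + 40 + 34 + 51 + 95 + 52 + 70 = 390
—
[battery_avg: battery < 32]
sensor=T: ✗
sensor=G: ✗
sensor=P: ✓ → 40
sensor=U: ✗
sensor=Q: ✓ → 51
sensor=V: ✗
sensor=M: ✗
sensor=H: ✗
sensor=F: ✓ → 70
battery_avg = (40 + 51 + 70) / 3 = 53.6666666667

ok_max=95, temp_sum=390, battery_avg=53.6666666667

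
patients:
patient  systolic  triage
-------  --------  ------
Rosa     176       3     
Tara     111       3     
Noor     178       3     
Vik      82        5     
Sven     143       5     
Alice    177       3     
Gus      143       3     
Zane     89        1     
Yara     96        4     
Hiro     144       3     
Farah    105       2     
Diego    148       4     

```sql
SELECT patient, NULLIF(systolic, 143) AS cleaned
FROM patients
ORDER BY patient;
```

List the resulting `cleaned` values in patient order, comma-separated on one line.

177, 148, 105, NULL, 144, 178, 176, NULL, 111, 82, 96, 89

patient=Alice: systolic=177 vs 143: differ → 177
patient=Diego: systolic=148 vs 143: differ → 148
patient=Farah: systolic=105 vs 143: differ → 105
patient=Gus: systolic=143 vs 143: equal → NULL
patient=Hiro: systolic=144 vs 143: differ → 144
patient=Noor: systolic=178 vs 143: differ → 178
patient=Rosa: systolic=176 vs 143: differ → 176
patient=Sven: systolic=143 vs 143: equal → NULL
patient=Tara: systolic=111 vs 143: differ → 111
patient=Vik: systolic=82 vs 143: differ → 82
patient=Yara: systolic=96 vs 143: differ → 96
patient=Zane: systolic=89 vs 143: differ → 89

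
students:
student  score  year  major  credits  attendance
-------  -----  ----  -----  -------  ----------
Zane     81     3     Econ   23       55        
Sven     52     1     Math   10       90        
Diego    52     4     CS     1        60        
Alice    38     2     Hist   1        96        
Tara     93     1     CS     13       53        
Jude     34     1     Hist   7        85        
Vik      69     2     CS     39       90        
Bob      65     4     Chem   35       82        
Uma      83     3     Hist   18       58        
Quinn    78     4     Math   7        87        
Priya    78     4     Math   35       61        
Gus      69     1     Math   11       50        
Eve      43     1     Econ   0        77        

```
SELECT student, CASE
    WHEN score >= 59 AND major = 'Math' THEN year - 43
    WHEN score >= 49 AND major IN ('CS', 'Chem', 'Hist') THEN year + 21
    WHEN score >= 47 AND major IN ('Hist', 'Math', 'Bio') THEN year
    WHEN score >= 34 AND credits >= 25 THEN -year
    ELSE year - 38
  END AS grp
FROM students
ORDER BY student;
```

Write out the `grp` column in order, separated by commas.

student=Alice: ELSE → -36
student=Bob: score >= 49 AND major IN ('CS', 'Chem', 'Hist') → 25
student=Diego: score >= 49 AND major IN ('CS', 'Chem', 'Hist') → 25
student=Eve: ELSE → -37
student=Gus: score >= 59 AND major = 'Math' → -42
student=Jude: ELSE → -37
student=Priya: score >= 59 AND major = 'Math' → -39
student=Quinn: score >= 59 AND major = 'Math' → -39
student=Sven: score >= 47 AND major IN ('Hist', 'Math', 'Bio') → 1
student=Tara: score >= 49 AND major IN ('CS', 'Chem', 'Hist') → 22
student=Uma: score >= 49 AND major IN ('CS', 'Chem', 'Hist') → 24
student=Vik: score >= 49 AND major IN ('CS', 'Chem', 'Hist') → 23
student=Zane: ELSE → -35

-36, 25, 25, -37, -42, -37, -39, -39, 1, 22, 24, 23, -35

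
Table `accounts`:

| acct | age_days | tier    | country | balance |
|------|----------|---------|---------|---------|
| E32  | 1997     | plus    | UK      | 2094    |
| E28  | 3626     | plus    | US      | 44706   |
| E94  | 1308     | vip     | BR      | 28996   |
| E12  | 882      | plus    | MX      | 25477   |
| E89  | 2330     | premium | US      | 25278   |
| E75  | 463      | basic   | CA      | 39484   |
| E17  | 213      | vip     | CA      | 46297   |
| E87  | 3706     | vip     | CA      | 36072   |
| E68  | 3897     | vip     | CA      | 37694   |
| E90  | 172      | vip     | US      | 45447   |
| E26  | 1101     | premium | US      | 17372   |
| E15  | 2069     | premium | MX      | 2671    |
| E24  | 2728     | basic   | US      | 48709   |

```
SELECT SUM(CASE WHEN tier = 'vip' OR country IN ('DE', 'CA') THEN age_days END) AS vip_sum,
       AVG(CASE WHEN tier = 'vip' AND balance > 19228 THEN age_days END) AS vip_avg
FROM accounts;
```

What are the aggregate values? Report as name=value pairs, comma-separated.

vip_sum=9759, vip_avg=1859.2

[vip_sum: tier = 'vip' OR country IN ('DE', 'CA')]
acct=E32: ✗
acct=E28: ✗
acct=E94: ✓ → 1308
acct=E12: ✗
acct=E89: ✗
acct=E75: ✓ → 463
acct=E17: ✓ → 213
acct=E87: ✓ → 3706
acct=E68: ✓ → 3897
acct=E90: ✓ → 172
acct=E26: ✗
acct=E15: ✗
acct=E24: ✗
vip_sum = 1308 + 463 + 213 + 3706 + 3897 + 172 = 9759
—
[vip_avg: tier = 'vip' AND balance > 19228]
acct=E32: ✗
acct=E28: ✗
acct=E94: ✓ → 1308
acct=E12: ✗
acct=E89: ✗
acct=E75: ✗
acct=E17: ✓ → 213
acct=E87: ✓ → 3706
acct=E68: ✓ → 3897
acct=E90: ✓ → 172
acct=E26: ✗
acct=E15: ✗
acct=E24: ✗
vip_avg = (1308 + 213 + 3706 + 3897 + 172) / 5 = 1859.2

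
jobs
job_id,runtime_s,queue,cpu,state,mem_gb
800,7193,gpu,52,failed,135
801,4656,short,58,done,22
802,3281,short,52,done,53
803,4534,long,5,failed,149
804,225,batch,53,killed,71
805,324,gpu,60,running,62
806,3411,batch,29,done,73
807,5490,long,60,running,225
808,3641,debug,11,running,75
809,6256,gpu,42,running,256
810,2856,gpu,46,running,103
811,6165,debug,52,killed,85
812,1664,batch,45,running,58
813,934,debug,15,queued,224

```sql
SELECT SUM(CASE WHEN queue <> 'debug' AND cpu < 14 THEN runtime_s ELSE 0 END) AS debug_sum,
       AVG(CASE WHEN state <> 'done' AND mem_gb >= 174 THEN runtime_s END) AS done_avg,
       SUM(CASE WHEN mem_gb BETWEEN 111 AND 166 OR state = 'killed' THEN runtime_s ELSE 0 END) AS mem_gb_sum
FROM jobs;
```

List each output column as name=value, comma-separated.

[debug_sum: queue <> 'debug' AND cpu < 14]
job_id=800: ✗
job_id=801: ✗
job_id=802: ✗
job_id=803: ✓ → 4534
job_id=804: ✗
job_id=805: ✗
job_id=806: ✗
job_id=807: ✗
job_id=808: ✗
job_id=809: ✗
job_id=810: ✗
job_id=811: ✗
job_id=812: ✗
job_id=813: ✗
debug_sum = 4534
—
[done_avg: state <> 'done' AND mem_gb >= 174]
job_id=800: ✗
job_id=801: ✗
job_id=802: ✗
job_id=803: ✗
job_id=804: ✗
job_id=805: ✗
job_id=806: ✗
job_id=807: ✓ → 5490
job_id=808: ✗
job_id=809: ✓ → 6256
job_id=810: ✗
job_id=811: ✗
job_id=812: ✗
job_id=813: ✓ → 934
done_avg = (5490 + 6256 + 934) / 3 = 4226.6666666667
—
[mem_gb_sum: mem_gb BETWEEN 111 AND 166 OR state = 'killed']
job_id=800: ✓ → 7193
job_id=801: ✗
job_id=802: ✗
job_id=803: ✓ → 4534
job_id=804: ✓ → 225
job_id=805: ✗
job_id=806: ✗
job_id=807: ✗
job_id=808: ✗
job_id=809: ✗
job_id=810: ✗
job_id=811: ✓ → 6165
job_id=812: ✗
job_id=813: ✗
mem_gb_sum = 7193 + 4534 + 225 + 6165 = 18117

debug_sum=4534, done_avg=4226.6666666667, mem_gb_sum=18117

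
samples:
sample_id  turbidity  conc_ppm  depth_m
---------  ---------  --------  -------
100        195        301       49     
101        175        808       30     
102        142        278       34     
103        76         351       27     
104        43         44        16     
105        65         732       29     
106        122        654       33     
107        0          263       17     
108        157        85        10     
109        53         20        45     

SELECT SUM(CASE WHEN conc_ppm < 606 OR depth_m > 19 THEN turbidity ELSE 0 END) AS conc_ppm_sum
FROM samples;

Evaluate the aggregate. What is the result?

sample_id=100: ✓ → 195
sample_id=101: ✓ → 175
sample_id=102: ✓ → 142
sample_id=103: ✓ → 76
sample_id=104: ✓ → 43
sample_id=105: ✓ → 65
sample_id=106: ✓ → 122
sample_id=107: ✓ → 0
sample_id=108: ✓ → 157
sample_id=109: ✓ → 53
conc_ppm_sum = 195 + 175 + 142 + 76 + 43 + 65 + 122 + 157 + 53 = 1028

1028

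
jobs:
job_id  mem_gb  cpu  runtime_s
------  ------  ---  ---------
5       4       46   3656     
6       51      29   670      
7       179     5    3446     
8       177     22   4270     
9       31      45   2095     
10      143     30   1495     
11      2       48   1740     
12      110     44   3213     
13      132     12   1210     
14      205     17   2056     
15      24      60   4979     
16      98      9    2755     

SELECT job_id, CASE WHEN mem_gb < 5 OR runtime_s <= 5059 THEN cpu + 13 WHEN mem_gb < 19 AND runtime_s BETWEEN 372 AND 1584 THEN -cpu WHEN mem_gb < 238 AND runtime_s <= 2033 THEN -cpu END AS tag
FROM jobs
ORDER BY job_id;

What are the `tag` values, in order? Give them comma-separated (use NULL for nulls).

job_id=5: mem_gb < 5 OR runtime_s <= 5059 → 59
job_id=6: mem_gb < 5 OR runtime_s <= 5059 → 42
job_id=7: mem_gb < 5 OR runtime_s <= 5059 → 18
job_id=8: mem_gb < 5 OR runtime_s <= 5059 → 35
job_id=9: mem_gb < 5 OR runtime_s <= 5059 → 58
job_id=10: mem_gb < 5 OR runtime_s <= 5059 → 43
job_id=11: mem_gb < 5 OR runtime_s <= 5059 → 61
job_id=12: mem_gb < 5 OR runtime_s <= 5059 → 57
job_id=13: mem_gb < 5 OR runtime_s <= 5059 → 25
job_id=14: mem_gb < 5 OR runtime_s <= 5059 → 30
job_id=15: mem_gb < 5 OR runtime_s <= 5059 → 73
job_id=16: mem_gb < 5 OR runtime_s <= 5059 → 22

59, 42, 18, 35, 58, 43, 61, 57, 25, 30, 73, 22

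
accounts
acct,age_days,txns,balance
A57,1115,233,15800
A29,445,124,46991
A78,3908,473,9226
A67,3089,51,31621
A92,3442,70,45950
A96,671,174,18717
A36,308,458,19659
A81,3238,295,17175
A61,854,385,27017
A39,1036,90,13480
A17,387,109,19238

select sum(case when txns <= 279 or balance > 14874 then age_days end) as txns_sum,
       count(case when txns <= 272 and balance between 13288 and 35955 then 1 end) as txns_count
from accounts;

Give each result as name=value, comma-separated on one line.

[txns_sum: txns <= 279 or balance > 14874]
acct=A57: ✓ → 1115
acct=A29: ✓ → 445
acct=A78: ✗
acct=A67: ✓ → 3089
acct=A92: ✓ → 3442
acct=A96: ✓ → 671
acct=A36: ✓ → 308
acct=A81: ✓ → 3238
acct=A61: ✓ → 854
acct=A39: ✓ → 1036
acct=A17: ✓ → 387
txns_sum = 1115 + 445 + 3089 + 3442 + 671 + 308 + 3238 + 854 + 1036 + 387 = 14585
—
[txns_count: txns <= 272 and balance between 13288 and 35955]
acct=A57: ✓ → 1
acct=A29: ✗
acct=A78: ✗
acct=A67: ✓ → 1
acct=A92: ✗
acct=A96: ✓ → 1
acct=A36: ✗
acct=A81: ✗
acct=A61: ✗
acct=A39: ✓ → 1
acct=A17: ✓ → 1
txns_count = COUNT(1, 1, 1, 1, 1) = 5

txns_sum=14585, txns_count=5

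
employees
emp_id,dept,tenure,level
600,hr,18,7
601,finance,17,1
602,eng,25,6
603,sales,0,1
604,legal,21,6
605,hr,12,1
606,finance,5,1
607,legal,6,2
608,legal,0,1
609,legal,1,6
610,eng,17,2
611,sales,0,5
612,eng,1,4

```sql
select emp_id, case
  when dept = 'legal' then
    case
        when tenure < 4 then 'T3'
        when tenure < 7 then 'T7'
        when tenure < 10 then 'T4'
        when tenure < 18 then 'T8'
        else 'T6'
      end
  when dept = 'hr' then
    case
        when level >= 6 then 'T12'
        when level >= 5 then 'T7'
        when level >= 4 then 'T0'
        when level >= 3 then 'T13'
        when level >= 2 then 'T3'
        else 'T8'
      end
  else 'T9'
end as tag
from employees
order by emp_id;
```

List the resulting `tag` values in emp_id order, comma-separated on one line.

emp_id=600: dept='hr' → inner[level >= 6] → T12
emp_id=601: dept='finance' → outer ELSE → T9
emp_id=602: dept='eng' → outer ELSE → T9
emp_id=603: dept='sales' → outer ELSE → T9
emp_id=604: dept='legal' → inner[ELSE] → T6
emp_id=605: dept='hr' → inner[ELSE] → T8
emp_id=606: dept='finance' → outer ELSE → T9
emp_id=607: dept='legal' → inner[tenure < 7] → T7
emp_id=608: dept='legal' → inner[tenure < 4] → T3
emp_id=609: dept='legal' → inner[tenure < 4] → T3
emp_id=610: dept='eng' → outer ELSE → T9
emp_id=611: dept='sales' → outer ELSE → T9
emp_id=612: dept='eng' → outer ELSE → T9

T12, T9, T9, T9, T6, T8, T9, T7, T3, T3, T9, T9, T9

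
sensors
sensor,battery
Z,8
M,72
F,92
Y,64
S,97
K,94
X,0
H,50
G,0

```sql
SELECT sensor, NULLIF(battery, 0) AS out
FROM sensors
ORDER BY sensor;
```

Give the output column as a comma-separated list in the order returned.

92, NULL, 50, 94, 72, 97, NULL, 64, 8

sensor=F: battery=92 vs 0: differ → 92
sensor=G: battery=0 vs 0: equal → NULL
sensor=H: battery=50 vs 0: differ → 50
sensor=K: battery=94 vs 0: differ → 94
sensor=M: battery=72 vs 0: differ → 72
sensor=S: battery=97 vs 0: differ → 97
sensor=X: battery=0 vs 0: equal → NULL
sensor=Y: battery=64 vs 0: differ → 64
sensor=Z: battery=8 vs 0: differ → 8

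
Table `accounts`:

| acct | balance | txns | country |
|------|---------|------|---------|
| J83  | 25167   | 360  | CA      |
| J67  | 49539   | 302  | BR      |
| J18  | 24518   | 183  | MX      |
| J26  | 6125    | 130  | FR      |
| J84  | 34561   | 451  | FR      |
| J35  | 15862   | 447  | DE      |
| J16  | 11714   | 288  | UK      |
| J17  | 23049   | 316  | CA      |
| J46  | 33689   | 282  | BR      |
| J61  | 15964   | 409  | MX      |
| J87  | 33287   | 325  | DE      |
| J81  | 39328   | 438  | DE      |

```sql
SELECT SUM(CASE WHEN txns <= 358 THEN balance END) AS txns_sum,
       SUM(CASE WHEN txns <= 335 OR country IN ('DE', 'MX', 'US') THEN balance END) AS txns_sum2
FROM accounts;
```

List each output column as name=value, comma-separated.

[txns_sum: txns <= 358]
acct=J83: ✗
acct=J67: ✓ → 49539
acct=J18: ✓ → 24518
acct=J26: ✓ → 6125
acct=J84: ✗
acct=J35: ✗
acct=J16: ✓ → 11714
acct=J17: ✓ → 23049
acct=J46: ✓ → 33689
acct=J61: ✗
acct=J87: ✓ → 33287
acct=J81: ✗
txns_sum = 49539 + 24518 + 6125 + 11714 + 23049 + 33689 + 33287 = 181921
—
[txns_sum2: txns <= 335 OR country IN ('DE', 'MX', 'US')]
acct=J83: ✗
acct=J67: ✓ → 49539
acct=J18: ✓ → 24518
acct=J26: ✓ → 6125
acct=J84: ✗
acct=J35: ✓ → 15862
acct=J16: ✓ → 11714
acct=J17: ✓ → 23049
acct=J46: ✓ → 33689
acct=J61: ✓ → 15964
acct=J87: ✓ → 33287
acct=J81: ✓ → 39328
txns_sum2 = 49539 + 24518 + 6125 + 15862 + 11714 + 23049 + 33689 + 15964 + 33287 + 39328 = 253075

txns_sum=181921, txns_sum2=253075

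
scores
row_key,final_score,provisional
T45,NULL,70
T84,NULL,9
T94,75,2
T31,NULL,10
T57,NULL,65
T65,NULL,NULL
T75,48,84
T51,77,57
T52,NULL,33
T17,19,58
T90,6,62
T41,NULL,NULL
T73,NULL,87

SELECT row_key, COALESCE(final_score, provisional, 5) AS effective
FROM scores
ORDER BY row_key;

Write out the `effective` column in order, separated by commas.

19, 10, 5, 70, 77, 33, 65, 5, 87, 48, 9, 6, 75

row_key=T17: final_score=19 → 19
row_key=T31: final_score=NULL, provisional=10 → 10
row_key=T41: final_score=NULL, provisional=NULL, → literal 5 → 5
row_key=T45: final_score=NULL, provisional=70 → 70
row_key=T51: final_score=77 → 77
row_key=T52: final_score=NULL, provisional=33 → 33
row_key=T57: final_score=NULL, provisional=65 → 65
row_key=T65: final_score=NULL, provisional=NULL, → literal 5 → 5
row_key=T73: final_score=NULL, provisional=87 → 87
row_key=T75: final_score=48 → 48
row_key=T84: final_score=NULL, provisional=9 → 9
row_key=T90: final_score=6 → 6
row_key=T94: final_score=75 → 75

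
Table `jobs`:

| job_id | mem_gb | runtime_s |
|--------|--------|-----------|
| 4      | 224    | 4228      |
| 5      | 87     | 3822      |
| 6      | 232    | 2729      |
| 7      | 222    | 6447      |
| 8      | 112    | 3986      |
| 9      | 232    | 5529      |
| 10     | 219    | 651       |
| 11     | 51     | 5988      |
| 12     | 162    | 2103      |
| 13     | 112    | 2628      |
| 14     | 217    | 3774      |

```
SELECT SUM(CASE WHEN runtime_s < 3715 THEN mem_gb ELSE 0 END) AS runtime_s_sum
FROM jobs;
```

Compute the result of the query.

job_id=4: ✗
job_id=5: ✗
job_id=6: ✓ → 232
job_id=7: ✗
job_id=8: ✗
job_id=9: ✗
job_id=10: ✓ → 219
job_id=11: ✗
job_id=12: ✓ → 162
job_id=13: ✓ → 112
job_id=14: ✗
runtime_s_sum = 232 + 219 + 162 + 112 = 725

725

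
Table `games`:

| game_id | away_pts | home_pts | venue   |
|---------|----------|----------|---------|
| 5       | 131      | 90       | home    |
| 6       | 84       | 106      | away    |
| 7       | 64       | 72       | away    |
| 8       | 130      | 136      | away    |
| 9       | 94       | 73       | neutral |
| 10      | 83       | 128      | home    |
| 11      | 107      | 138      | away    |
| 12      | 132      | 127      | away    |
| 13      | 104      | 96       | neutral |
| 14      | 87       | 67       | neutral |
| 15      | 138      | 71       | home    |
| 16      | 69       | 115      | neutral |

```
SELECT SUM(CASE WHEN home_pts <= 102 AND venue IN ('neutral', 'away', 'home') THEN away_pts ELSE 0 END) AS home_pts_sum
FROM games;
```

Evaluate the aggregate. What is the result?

618

game_id=5: ✓ → 131
game_id=6: ✗
game_id=7: ✓ → 64
game_id=8: ✗
game_id=9: ✓ → 94
game_id=10: ✗
game_id=11: ✗
game_id=12: ✗
game_id=13: ✓ → 104
game_id=14: ✓ → 87
game_id=15: ✓ → 138
game_id=16: ✗
home_pts_sum = 131 + 64 + 94 + 104 + 87 + 138 = 618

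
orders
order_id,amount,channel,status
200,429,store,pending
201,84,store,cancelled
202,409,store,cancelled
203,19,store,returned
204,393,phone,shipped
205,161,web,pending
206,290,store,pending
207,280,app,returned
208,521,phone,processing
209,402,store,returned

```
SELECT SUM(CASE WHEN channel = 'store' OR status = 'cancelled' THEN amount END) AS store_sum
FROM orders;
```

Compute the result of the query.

order_id=200: ✓ → 429
order_id=201: ✓ → 84
order_id=202: ✓ → 409
order_id=203: ✓ → 19
order_id=204: ✗
order_id=205: ✗
order_id=206: ✓ → 290
order_id=207: ✗
order_id=208: ✗
order_id=209: ✓ → 402
store_sum = 429 + 84 + 409 + 19 + 290 + 402 = 1633

1633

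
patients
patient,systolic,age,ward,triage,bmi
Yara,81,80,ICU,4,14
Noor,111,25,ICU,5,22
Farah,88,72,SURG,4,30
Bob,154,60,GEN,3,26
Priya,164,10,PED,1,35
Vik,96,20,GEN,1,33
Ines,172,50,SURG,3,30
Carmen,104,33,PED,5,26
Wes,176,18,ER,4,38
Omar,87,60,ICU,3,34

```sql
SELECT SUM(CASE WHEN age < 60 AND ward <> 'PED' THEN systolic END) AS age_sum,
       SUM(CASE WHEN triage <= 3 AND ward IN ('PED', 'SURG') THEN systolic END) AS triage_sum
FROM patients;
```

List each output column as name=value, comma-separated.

[age_sum: age < 60 AND ward <> 'PED']
patient=Yara: ✗
patient=Noor: ✓ → 111
patient=Farah: ✗
patient=Bob: ✗
patient=Priya: ✗
patient=Vik: ✓ → 96
patient=Ines: ✓ → 172
patient=Carmen: ✗
patient=Wes: ✓ → 176
patient=Omar: ✗
age_sum = 111 + 96 + 172 + 176 = 555
—
[triage_sum: triage <= 3 AND ward IN ('PED', 'SURG')]
patient=Yara: ✗
patient=Noor: ✗
patient=Farah: ✗
patient=Bob: ✗
patient=Priya: ✓ → 164
patient=Vik: ✗
patient=Ines: ✓ → 172
patient=Carmen: ✗
patient=Wes: ✗
patient=Omar: ✗
triage_sum = 164 + 172 = 336

age_sum=555, triage_sum=336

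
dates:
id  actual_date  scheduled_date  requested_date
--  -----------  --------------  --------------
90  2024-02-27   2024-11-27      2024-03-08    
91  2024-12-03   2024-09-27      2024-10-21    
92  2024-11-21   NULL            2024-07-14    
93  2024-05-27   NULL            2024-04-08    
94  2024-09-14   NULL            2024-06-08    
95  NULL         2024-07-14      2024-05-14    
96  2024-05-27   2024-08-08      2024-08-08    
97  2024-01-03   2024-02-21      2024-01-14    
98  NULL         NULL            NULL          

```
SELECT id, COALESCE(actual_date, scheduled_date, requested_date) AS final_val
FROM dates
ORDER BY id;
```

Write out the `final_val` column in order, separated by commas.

id=90: actual_date=2024-02-27 → 2024-02-27
id=91: actual_date=2024-12-03 → 2024-12-03
id=92: actual_date=2024-11-21 → 2024-11-21
id=93: actual_date=2024-05-27 → 2024-05-27
id=94: actual_date=2024-09-14 → 2024-09-14
id=95: actual_date=NULL, scheduled_date=2024-07-14 → 2024-07-14
id=96: actual_date=2024-05-27 → 2024-05-27
id=97: actual_date=2024-01-03 → 2024-01-03
id=98: actual_date=NULL, scheduled_date=NULL, requested_date=NULL (all NULL) → NULL

2024-02-27, 2024-12-03, 2024-11-21, 2024-05-27, 2024-09-14, 2024-07-14, 2024-05-27, 2024-01-03, NULL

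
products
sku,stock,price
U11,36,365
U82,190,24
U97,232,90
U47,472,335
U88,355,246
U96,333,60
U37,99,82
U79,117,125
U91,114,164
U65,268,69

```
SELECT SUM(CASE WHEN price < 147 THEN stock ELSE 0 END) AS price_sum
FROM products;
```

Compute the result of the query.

sku=U11: ✗
sku=U82: ✓ → 190
sku=U97: ✓ → 232
sku=U47: ✗
sku=U88: ✗
sku=U96: ✓ → 333
sku=U37: ✓ → 99
sku=U79: ✓ → 117
sku=U91: ✗
sku=U65: ✓ → 268
price_sum = 190 + 232 + 333 + 99 + 117 + 268 = 1239

1239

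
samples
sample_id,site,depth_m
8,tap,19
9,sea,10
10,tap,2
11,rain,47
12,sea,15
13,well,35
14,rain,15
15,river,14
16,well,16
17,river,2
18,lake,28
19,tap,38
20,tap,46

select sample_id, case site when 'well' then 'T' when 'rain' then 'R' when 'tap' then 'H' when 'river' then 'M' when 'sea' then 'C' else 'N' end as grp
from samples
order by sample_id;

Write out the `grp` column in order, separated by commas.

sample_id=8: site='tap' → H
sample_id=9: site='sea' → C
sample_id=10: site='tap' → H
sample_id=11: site='rain' → R
sample_id=12: site='sea' → C
sample_id=13: site='well' → T
sample_id=14: site='rain' → R
sample_id=15: site='river' → M
sample_id=16: site='well' → T
sample_id=17: site='river' → M
sample_id=18: ELSE → N
sample_id=19: site='tap' → H
sample_id=20: site='tap' → H

H, C, H, R, C, T, R, M, T, M, N, H, H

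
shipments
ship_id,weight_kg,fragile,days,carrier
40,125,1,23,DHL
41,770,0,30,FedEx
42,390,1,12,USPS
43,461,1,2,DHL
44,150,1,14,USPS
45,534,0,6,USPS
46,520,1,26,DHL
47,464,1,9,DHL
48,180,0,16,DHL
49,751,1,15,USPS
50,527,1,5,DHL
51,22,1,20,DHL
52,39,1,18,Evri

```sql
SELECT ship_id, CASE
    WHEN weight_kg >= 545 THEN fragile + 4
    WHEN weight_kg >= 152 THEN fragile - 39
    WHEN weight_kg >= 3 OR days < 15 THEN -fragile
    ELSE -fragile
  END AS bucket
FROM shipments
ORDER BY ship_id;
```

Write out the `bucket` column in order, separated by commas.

ship_id=40: weight_kg >= 3 OR days < 15 → -1
ship_id=41: weight_kg >= 545 → 4
ship_id=42: weight_kg >= 152 → -38
ship_id=43: weight_kg >= 152 → -38
ship_id=44: weight_kg >= 3 OR days < 15 → -1
ship_id=45: weight_kg >= 152 → -39
ship_id=46: weight_kg >= 152 → -38
ship_id=47: weight_kg >= 152 → -38
ship_id=48: weight_kg >= 152 → -39
ship_id=49: weight_kg >= 545 → 5
ship_id=50: weight_kg >= 152 → -38
ship_id=51: weight_kg >= 3 OR days < 15 → -1
ship_id=52: weight_kg >= 3 OR days < 15 → -1

-1, 4, -38, -38, -1, -39, -38, -38, -39, 5, -38, -1, -1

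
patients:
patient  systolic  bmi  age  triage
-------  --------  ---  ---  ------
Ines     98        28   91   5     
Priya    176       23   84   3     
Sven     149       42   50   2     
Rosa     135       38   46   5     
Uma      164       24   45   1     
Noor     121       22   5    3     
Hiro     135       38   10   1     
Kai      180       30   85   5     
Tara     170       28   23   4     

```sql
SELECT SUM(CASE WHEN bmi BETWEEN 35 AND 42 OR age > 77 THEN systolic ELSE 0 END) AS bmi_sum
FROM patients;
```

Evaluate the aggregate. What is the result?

873

patient=Ines: ✓ → 98
patient=Priya: ✓ → 176
patient=Sven: ✓ → 149
patient=Rosa: ✓ → 135
patient=Uma: ✗
patient=Noor: ✗
patient=Hiro: ✓ → 135
patient=Kai: ✓ → 180
patient=Tara: ✗
bmi_sum = 98 + 176 + 149 + 135 + 135 + 180 = 873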